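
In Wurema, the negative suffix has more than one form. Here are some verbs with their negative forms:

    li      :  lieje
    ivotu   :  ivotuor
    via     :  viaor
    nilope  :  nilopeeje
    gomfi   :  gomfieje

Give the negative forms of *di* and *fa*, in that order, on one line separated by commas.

The suffix is conditioned by the last vowel: -eje when the last vowel of the stem is a front vowel (*li*, *nilope*, *gomfi*); -or when the last vowel of the stem is a back vowel (*ivotu*, *via*).
Since the last vowel of *di* is /i/ (a front vowel), it takes -eje, giving *dieje*.
The last vowel of *fa* is /a/, which is a back vowel, so the suffix is -or, giving *faor*.

dieje, faor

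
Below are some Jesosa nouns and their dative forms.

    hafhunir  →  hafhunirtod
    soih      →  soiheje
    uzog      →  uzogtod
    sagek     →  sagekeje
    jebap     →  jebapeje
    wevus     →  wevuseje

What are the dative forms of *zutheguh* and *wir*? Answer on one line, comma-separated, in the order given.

zutheguheje, wirtod

The suffix is conditioned by the final consonant: -eje when the stem ends in a voiceless consonant (*soih*, *sagek*, *jebap*, *wevus*); -tod when the stem ends in a voiced consonant (*hafhunir*, *uzog*).
Since the final consonant of *zutheguh* is /h/ (voiceless), it takes -eje, giving *zutheguheje*.
*wir*: final consonant = /r/, voiced → -tod → *wirtod*.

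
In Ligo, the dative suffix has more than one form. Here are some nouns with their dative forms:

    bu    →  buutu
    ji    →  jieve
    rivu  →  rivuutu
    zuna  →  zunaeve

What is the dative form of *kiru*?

kiruutu

The alternation tracks the last vowel of the stem — -utu when the last vowel of the stem is a rounded vowel (*bu*, *rivu*); -eve when the last vowel of the stem is an unrounded vowel (*ji*, *zuna*).
The last vowel of *kiru* is /u/, which is a rounded vowel, so the suffix is -utu, giving *kiruutu*.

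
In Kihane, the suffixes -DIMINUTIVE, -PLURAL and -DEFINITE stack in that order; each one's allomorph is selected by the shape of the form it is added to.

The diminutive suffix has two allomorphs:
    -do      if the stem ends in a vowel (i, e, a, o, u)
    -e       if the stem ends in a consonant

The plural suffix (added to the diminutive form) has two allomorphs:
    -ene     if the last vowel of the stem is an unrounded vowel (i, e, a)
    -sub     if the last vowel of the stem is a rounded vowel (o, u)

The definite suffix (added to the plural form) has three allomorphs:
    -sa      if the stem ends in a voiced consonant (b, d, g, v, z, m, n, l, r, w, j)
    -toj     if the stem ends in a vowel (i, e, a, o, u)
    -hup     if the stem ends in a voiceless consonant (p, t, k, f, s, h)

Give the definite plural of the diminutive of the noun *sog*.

Since the final sound of *sog* is /g/ (a consonant), it takes -e, giving *soge*.
The diminutive form *soge*: last vowel = /e/, an unrounded vowel → -ene → *sogeene*.
Since the final sound of the plural form *sogeene* is /e/ (a vowel), it takes -toj, giving *sogeenetoj*.

sogeenetoj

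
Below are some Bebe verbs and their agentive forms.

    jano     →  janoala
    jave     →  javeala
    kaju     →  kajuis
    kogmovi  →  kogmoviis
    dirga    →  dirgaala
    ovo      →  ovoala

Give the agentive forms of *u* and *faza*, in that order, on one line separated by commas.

The suffix is conditioned by the last vowel: -is when the last vowel of the stem is a high vowel (*kaju*, *kogmovi*); -ala when the last vowel of the stem is a non-high vowel (*jano*, *jave*, *dirga*, *ovo*).
Since the last vowel of *u* is /u/ (a high vowel), it takes -is, giving *uis*.
*faza* — last vowel /a/ (a non-high vowel) → -ala → *fazaala*.

uis, fazaala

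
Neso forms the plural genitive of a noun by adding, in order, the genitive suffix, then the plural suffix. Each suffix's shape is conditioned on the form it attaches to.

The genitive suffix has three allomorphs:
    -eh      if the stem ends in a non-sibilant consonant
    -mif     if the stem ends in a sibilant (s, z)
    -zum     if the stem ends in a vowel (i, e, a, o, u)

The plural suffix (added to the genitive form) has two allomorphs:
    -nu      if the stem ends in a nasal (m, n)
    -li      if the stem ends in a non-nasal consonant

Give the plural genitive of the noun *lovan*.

lovanehli

*lovan*: final sound = /n/, a non-sibilant consonant → -eh → *lovaneh*.
Since the final consonant of the genitive form *lovaneh* is /h/ (non-nasal), it takes -li, giving *lovanehli*.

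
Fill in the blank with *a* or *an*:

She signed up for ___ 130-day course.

The indefinite article is chosen by the initial *sound* of the following word, not its spelling.
The number *130* is spoken "one hundred …", beginning with /wʌn/ — a consonant sound.
So the article is *a*: She signed up for a 130-day course.

a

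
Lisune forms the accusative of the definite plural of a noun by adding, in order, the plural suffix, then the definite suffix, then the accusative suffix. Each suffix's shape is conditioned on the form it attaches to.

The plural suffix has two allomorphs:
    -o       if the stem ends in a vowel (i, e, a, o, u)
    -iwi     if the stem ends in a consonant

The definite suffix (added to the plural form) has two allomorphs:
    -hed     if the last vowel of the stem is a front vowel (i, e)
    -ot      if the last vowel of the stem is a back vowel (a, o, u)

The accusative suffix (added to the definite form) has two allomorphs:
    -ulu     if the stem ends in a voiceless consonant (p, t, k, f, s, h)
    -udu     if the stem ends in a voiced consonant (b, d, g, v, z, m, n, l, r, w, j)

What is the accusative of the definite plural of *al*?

Since the final sound of *al* is /l/ (a consonant), it takes -iwi, giving *aliwi*.
The plural form *aliwi*: last vowel = /i/, a front vowel → -hed → *aliwihed*.
The final consonant of the definite form *aliwihed* is /d/, which is voiced, so the accusative suffix is -udu, giving *aliwihedudu*.

aliwihedudu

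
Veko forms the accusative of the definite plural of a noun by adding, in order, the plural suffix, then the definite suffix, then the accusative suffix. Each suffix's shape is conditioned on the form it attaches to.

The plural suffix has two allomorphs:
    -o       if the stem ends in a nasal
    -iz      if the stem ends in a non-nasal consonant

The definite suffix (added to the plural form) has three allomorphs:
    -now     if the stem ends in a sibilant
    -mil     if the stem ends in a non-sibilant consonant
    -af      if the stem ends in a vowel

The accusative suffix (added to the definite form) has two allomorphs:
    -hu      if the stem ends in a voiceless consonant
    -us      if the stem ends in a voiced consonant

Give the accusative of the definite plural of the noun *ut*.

The final consonant of *ut* is /t/, which is non-nasal, so the plural suffix is -iz, giving *utiz*.
The plural form *utiz*: final sound = /z/, a sibilant → -now → *utiznow*.
The definite form *utiznow*: final consonant = /w/, voiced → -us → *utiznowus*.

utiznowus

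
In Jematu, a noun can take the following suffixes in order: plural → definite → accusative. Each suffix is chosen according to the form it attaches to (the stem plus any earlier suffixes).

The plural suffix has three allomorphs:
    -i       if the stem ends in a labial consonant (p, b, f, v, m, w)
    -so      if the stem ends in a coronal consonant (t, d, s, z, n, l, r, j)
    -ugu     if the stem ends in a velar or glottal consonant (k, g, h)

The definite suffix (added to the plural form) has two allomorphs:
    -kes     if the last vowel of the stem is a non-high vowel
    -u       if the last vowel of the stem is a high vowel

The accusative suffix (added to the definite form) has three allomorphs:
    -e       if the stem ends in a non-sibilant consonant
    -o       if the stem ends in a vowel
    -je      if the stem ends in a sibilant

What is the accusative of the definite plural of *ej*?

The final consonant of *ej* is /j/, which is coronal, so the plural suffix is -so, giving *ejso*.
Since the last vowel of the plural form *ejso* is /o/ (a non-high vowel), it takes -kes, giving *ejsokes*.
The final sound of the definite form *ejsokes* is /s/, which is a sibilant, so the accusative suffix is -je, giving *ejsokesje*.

ejsokesje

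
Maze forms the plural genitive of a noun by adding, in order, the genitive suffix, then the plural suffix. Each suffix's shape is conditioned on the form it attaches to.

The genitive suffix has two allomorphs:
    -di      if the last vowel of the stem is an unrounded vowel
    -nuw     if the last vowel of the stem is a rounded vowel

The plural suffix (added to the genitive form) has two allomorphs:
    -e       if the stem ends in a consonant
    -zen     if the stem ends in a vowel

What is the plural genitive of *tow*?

townuwe

Since the last vowel of *tow* is /o/ (a rounded vowel), it takes -nuw, giving *townuw*.
The genitive form *townuw* — final sound /w/ (a consonant) → -e → *townuwe*.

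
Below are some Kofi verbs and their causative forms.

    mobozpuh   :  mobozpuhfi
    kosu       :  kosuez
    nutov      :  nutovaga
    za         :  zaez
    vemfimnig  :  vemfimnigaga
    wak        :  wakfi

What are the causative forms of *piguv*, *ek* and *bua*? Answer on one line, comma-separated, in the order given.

piguvaga, ekfi, buaez

The pattern is voicing of the final sound: -fi when the stem ends in a voiceless consonant (*mobozpuh*, *wak*); -aga when the stem ends in a voiced consonant (*nutov*, *vemfimnig*); -ez when the stem ends in a vowel (*kosu*, *za*).
Since the final sound of *piguv* is /v/ (a voiced consonant), it takes -aga, giving *piguvaga*.
The final sound of *ek* is /k/, which is a voiceless consonant, so the suffix is -fi, giving *ekfi*.
The final sound of *bua* is /a/, which is a vowel, so the suffix is -ez, giving *buaez*.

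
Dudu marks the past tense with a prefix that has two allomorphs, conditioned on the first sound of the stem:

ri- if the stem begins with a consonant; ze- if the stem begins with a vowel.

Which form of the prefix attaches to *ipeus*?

*ipeus*: first sound = /i/, a vowel → ze-.

ze-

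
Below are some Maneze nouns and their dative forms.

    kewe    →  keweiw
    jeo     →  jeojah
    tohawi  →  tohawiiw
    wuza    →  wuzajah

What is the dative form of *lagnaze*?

The pattern is front/back vowel harmony: -iw when the last vowel of the stem is a front vowel (*kewe*, *tohawi*); -jah when the last vowel of the stem is a back vowel (*jeo*, *wuza*).
*lagnaze* — last vowel /e/ (a front vowel) → -iw → *lagnazeiw*.

lagnazeiw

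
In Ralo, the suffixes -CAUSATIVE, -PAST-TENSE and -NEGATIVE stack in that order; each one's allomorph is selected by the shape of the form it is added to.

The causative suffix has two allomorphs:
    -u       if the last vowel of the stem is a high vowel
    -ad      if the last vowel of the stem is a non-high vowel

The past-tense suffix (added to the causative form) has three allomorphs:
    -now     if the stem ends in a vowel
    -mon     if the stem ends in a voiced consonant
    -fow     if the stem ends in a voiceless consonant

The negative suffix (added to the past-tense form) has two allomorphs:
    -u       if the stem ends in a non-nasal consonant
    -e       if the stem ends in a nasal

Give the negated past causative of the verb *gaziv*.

gazivunowu

Since the last vowel of *gaziv* is /i/ (a high vowel), it takes -u, giving *gazivu*.
The causative form *gazivu* — final sound /u/ (a vowel) → -now → *gazivunow*.
The final consonant of the past-tense form *gazivunow* is /w/, which is non-nasal, so the negative suffix is -u, giving *gazivunowu*.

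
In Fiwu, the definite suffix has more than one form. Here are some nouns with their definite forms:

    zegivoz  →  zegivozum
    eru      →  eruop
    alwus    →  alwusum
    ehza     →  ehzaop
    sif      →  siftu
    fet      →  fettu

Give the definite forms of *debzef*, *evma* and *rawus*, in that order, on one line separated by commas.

Looking at the final sound of each stem: -um when the stem ends in a sibilant (*zegivoz*, *alwus*); -tu when the stem ends in a non-sibilant consonant (*sif*, *fet*); -op when the stem ends in a vowel (*eru*, *ehza*).
*debzef*: final sound = /f/, a non-sibilant consonant → -tu → *debzeftu*.
*evma* — final sound /a/ (a vowel) → -op → *evmaop*.
The final sound of *rawus* is /s/, which is a sibilant, so the suffix is -um, giving *rawusum*.

debzeftu, evmaop, rawusum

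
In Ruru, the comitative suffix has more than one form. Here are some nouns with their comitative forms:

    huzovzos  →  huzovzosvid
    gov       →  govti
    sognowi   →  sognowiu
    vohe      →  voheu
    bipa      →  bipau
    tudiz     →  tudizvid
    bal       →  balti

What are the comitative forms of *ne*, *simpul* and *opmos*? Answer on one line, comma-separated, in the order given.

The suffix is conditioned by the final sound: -vid when the stem ends in a sibilant (*huzovzos*, *tudiz*); -ti when the stem ends in a non-sibilant consonant (*gov*, *bal*); -u when the stem ends in a vowel (*sognowi*, *vohe*, *bipa*).
The final sound of *ne* is /e/, which is a vowel, so the suffix is -u, giving *neu*.
*simpul*: final sound = /l/, a non-sibilant consonant → -ti → *simpulti*.
*opmos*: final sound = /s/, a sibilant → -vid → *opmosvid*.

neu, simpulti, opmosvid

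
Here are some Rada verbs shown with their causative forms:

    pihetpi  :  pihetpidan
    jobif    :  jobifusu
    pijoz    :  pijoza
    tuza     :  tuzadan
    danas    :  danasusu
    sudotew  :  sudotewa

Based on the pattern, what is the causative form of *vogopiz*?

vogopiza

The suffix is conditioned by the final sound: -usu when the stem ends in a voiceless consonant (*jobif*, *danas*); -a when the stem ends in a voiced consonant (*pijoz*, *sudotew*); -dan when the stem ends in a vowel (*pihetpi*, *tuza*).
The final sound of *vogopiz* is /z/, which is a voiced consonant, so the suffix is -a, giving *vogopiza*.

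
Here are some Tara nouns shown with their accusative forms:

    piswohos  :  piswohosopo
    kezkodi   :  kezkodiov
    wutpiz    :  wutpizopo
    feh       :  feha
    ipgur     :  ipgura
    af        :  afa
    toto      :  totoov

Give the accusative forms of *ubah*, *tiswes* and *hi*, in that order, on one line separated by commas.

The suffix is conditioned by the final sound: -opo when the stem ends in a sibilant (*piswohos*, *wutpiz*); -a when the stem ends in a non-sibilant consonant (*feh*, *ipgur*, *af*); -ov when the stem ends in a vowel (*kezkodi*, *toto*).
Since the final sound of *ubah* is /h/ (a non-sibilant consonant), it takes -a, giving *ubaha*.
*tiswes* — final sound /s/ (a sibilant) → -opo → *tiswesopo*.
*hi* — final sound /i/ (a vowel) → -ov → *hiov*.

ubaha, tiswesopo, hiov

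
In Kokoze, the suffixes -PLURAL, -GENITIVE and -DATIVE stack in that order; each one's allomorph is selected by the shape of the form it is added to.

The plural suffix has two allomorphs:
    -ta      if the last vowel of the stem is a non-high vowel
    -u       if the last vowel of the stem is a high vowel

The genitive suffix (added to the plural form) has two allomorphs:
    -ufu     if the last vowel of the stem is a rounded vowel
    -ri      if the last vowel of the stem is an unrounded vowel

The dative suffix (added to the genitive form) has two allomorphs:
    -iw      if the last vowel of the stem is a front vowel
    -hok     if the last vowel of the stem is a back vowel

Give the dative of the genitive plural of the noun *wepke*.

*wepke*: last vowel = /e/, a non-high vowel → -ta → *wepketa*.
Since the last vowel of the plural form *wepketa* is /a/ (an unrounded vowel), it takes -ri, giving *wepketari*.
Since the last vowel of the genitive form *wepketari* is /i/ (a front vowel), it takes -iw, giving *wepketariiw*.

wepketariiw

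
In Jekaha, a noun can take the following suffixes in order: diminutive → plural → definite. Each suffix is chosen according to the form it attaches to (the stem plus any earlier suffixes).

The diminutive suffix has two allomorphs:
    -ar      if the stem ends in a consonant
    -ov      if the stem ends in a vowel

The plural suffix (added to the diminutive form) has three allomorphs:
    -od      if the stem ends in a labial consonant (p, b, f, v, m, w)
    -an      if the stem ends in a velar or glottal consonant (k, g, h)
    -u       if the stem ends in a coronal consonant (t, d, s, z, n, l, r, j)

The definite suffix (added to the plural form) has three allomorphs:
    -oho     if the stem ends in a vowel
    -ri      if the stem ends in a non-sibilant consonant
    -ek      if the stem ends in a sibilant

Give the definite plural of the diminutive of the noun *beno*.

*beno*: final sound = /o/, a vowel → -ov → *benoov*.
The final consonant of the diminutive form *benoov* is /v/, which is labial, so the plural suffix is -od, giving *benoovod*.
The final sound of the plural form *benoovod* is /d/, which is a non-sibilant consonant, so the definite suffix is -ri, giving *benoovodri*.

benoovodri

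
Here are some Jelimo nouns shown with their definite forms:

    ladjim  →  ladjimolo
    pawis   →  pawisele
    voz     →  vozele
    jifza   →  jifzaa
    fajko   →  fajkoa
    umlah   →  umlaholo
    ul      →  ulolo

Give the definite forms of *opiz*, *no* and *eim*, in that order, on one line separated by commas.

Looking at the final sound of each stem: -ele when the stem ends in a sibilant (*pawis*, *voz*); -olo when the stem ends in a non-sibilant consonant (*ladjim*, *umlah*, *ul*); -a when the stem ends in a vowel (*jifza*, *fajko*).
*opiz* — final sound /z/ (a sibilant) → -ele → *opizele*.
Since the final sound of *no* is /o/ (a vowel), it takes -a, giving *noa*.
The final sound of *eim* is /m/, which is a non-sibilant consonant, so the suffix is -olo, giving *eimolo*.

opizele, noa, eimolo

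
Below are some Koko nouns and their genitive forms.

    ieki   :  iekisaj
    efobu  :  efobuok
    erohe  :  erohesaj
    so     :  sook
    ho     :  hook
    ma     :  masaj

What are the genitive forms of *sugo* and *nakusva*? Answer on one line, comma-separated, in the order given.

sugook, nakusvasaj

Looking at the last vowel of each stem: -ok when the last vowel of the stem is a rounded vowel (*efobu*, *so*, *ho*); -saj when the last vowel of the stem is an unrounded vowel (*ieki*, *erohe*, *ma*).
*sugo* — last vowel /o/ (a rounded vowel) → -ok → *sugook*.
Since the last vowel of *nakusva* is /a/ (an unrounded vowel), it takes -saj, giving *nakusvasaj*.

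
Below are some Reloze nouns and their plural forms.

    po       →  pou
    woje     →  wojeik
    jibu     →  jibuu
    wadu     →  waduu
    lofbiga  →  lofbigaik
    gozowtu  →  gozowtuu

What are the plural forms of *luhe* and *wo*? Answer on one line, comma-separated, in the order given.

luheik, wou

The suffix is conditioned by the last vowel: -u when the last vowel of the stem is a rounded vowel (*po*, *jibu*, *wadu*, *gozowtu*); -ik when the last vowel of the stem is an unrounded vowel (*woje*, *lofbiga*).
*luhe*: last vowel = /e/, an unrounded vowel → -ik → *luheik*.
*wo*: last vowel = /o/, a rounded vowel → -u → *wou*.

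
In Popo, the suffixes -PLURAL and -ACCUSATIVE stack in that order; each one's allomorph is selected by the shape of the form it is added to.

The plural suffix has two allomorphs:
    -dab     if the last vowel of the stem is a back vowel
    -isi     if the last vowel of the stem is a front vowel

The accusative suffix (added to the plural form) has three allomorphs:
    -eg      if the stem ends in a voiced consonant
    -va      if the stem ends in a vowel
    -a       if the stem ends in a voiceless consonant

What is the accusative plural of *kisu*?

kisudabeg

The last vowel of *kisu* is /u/, which is a back vowel, so the plural suffix is -dab, giving *kisudab*.
The final sound of the plural form *kisudab* is /b/, which is a voiced consonant, so the accusative suffix is -eg, giving *kisudabeg*.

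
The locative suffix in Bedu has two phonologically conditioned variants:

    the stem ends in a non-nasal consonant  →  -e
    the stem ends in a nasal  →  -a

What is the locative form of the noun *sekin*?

*sekin* — final consonant /n/ (a nasal) → -a → *sekina*.

sekina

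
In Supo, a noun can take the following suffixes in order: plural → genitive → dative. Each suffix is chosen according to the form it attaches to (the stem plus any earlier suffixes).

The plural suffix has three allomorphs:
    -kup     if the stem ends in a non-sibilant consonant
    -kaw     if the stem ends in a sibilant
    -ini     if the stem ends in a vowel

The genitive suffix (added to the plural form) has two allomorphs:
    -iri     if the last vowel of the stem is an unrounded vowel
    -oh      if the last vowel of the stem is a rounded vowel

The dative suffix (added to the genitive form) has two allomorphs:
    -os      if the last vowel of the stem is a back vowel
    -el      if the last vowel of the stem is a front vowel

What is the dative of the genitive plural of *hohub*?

hohubkupohos

Since the final sound of *hohub* is /b/ (a non-sibilant consonant), it takes -kup, giving *hohubkup*.
Since the last vowel of the plural form *hohubkup* is /u/ (a rounded vowel), it takes -oh, giving *hohubkupoh*.
The genitive form *hohubkupoh*: last vowel = /o/, a back vowel → -os → *hohubkupohos*.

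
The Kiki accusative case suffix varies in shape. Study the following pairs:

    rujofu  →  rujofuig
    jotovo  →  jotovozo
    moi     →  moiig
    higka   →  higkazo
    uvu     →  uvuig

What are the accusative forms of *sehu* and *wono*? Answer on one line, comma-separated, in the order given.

The pattern is height harmony: -ig when the last vowel of the stem is a high vowel (*rujofu*, *moi*, *uvu*); -zo when the last vowel of the stem is a non-high vowel (*jotovo*, *higka*).
*sehu* — last vowel /u/ (a high vowel) → -ig → *sehuig*.
*wono*: last vowel = /o/, a non-high vowel → -zo → *wonozo*.

sehuig, wonozo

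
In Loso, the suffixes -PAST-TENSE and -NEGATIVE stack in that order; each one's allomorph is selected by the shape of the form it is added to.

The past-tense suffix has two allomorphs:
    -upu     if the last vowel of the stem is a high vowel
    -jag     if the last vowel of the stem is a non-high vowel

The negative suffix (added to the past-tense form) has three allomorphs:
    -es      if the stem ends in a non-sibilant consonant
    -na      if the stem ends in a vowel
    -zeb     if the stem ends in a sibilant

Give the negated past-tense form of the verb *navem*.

navemjages

*navem* — last vowel /e/ (a non-high vowel) → -jag → *navemjag*.
The past-tense form *navemjag*: final sound = /g/, a non-sibilant consonant → -es → *navemjages*.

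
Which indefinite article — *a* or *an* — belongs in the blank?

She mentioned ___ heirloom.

The indefinite article is chosen by the initial *sound* of the following word, not its spelling.
*heirloom* begins with the sound /ɛ/ (silent h) — a vowel sound.
So the article is *an*: She mentioned an heirloom.

an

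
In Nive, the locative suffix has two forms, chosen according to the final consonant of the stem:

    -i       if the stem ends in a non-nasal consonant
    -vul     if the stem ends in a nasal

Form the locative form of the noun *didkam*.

didkamvul

*didkam*: final consonant = /m/, a nasal → -vul → *didkamvul*.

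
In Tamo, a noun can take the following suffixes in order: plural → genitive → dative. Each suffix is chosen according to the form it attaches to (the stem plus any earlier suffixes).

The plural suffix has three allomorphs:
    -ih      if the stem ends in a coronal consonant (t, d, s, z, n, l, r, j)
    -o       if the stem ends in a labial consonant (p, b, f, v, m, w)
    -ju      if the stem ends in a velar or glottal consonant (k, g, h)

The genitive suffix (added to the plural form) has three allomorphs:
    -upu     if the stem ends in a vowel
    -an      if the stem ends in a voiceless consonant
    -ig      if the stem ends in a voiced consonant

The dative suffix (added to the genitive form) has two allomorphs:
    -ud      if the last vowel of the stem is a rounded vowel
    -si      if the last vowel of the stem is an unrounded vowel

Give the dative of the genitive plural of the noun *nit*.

nitihansi

*nit*: final consonant = /t/, coronal → -ih → *nitih*.
Since the final sound of the plural form *nitih* is /h/ (a voiceless consonant), it takes -an, giving *nitihan*.
The genitive form *nitihan*: last vowel = /a/, an unrounded vowel → -si → *nitihansi*.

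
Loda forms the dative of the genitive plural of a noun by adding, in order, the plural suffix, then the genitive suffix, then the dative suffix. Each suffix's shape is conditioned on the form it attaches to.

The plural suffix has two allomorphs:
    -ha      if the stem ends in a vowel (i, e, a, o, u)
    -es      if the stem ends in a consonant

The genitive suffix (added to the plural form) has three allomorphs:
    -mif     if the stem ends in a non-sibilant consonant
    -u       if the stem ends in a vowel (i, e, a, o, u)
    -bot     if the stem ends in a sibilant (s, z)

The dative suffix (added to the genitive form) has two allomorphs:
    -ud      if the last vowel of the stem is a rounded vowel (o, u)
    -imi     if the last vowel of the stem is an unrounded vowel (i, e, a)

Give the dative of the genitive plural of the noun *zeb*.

zebesbotud

The final sound of *zeb* is /b/, which is a consonant, so the plural suffix is -es, giving *zebes*.
The final sound of the plural form *zebes* is /s/, which is a sibilant, so the genitive suffix is -bot, giving *zebesbot*.
The genitive form *zebesbot* — last vowel /o/ (a rounded vowel) → -ud → *zebesbotud*.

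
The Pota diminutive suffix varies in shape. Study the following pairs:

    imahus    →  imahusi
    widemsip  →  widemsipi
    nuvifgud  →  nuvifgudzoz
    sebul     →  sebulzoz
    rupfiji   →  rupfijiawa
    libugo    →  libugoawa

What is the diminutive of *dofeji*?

The suffix is conditioned by the final sound: -i when the stem ends in a voiceless consonant (*imahus*, *widemsip*); -zoz when the stem ends in a voiced consonant (*nuvifgud*, *sebul*); -awa when the stem ends in a vowel (*rupfiji*, *libugo*).
*dofeji*: final sound = /i/, a vowel → -awa → *dofejiawa*.

dofejiawa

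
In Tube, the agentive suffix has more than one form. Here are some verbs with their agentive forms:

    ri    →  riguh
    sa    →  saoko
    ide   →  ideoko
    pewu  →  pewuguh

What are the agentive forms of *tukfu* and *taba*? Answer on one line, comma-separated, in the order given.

tukfuguh, tabaoko

The alternation tracks the last vowel of the stem — -guh when the last vowel of the stem is a high vowel (*ri*, *pewu*); -oko when the last vowel of the stem is a non-high vowel (*sa*, *ide*).
*tukfu* — last vowel /u/ (a high vowel) → -guh → *tukfuguh*.
Since the last vowel of *taba* is /a/ (a non-high vowel), it takes -oko, giving *tabaoko*.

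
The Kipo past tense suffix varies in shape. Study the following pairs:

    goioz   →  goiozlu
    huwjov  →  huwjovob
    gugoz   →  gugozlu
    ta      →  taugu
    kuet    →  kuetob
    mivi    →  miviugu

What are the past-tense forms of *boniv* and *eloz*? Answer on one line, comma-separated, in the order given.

bonivob, elozlu

The suffix is conditioned by the final sound: -lu when the stem ends in a sibilant (*goioz*, *gugoz*); -ob when the stem ends in a non-sibilant consonant (*huwjov*, *kuet*); -ugu when the stem ends in a vowel (*ta*, *mivi*).
Since the final sound of *boniv* is /v/ (a non-sibilant consonant), it takes -ob, giving *bonivob*.
The final sound of *eloz* is /z/, which is a sibilant, so the suffix is -lu, giving *elozlu*.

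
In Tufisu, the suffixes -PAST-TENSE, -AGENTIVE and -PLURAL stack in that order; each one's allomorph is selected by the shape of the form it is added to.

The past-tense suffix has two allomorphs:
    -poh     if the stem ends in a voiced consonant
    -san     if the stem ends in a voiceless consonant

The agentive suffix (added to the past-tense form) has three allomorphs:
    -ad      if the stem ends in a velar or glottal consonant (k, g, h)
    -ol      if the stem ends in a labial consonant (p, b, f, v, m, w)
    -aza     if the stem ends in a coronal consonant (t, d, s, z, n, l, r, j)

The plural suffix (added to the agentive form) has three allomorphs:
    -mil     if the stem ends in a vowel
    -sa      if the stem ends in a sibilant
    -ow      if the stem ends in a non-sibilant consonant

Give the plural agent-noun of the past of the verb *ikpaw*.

ikpawpohadow

*ikpaw* — final consonant /w/ (voiced) → -poh → *ikpawpoh*.
The final consonant of the past-tense form *ikpawpoh* is /h/, which is velar/glottal, so the agentive suffix is -ad, giving *ikpawpohad*.
Since the final sound of the agentive form *ikpawpohad* is /d/ (a non-sibilant consonant), it takes -ow, giving *ikpawpohadow*.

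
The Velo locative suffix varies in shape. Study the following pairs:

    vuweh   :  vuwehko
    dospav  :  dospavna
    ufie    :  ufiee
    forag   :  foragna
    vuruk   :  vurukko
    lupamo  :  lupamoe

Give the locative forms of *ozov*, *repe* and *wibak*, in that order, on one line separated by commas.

The suffix is conditioned by the final sound: -ko when the stem ends in a voiceless consonant (*vuweh*, *vuruk*); -na when the stem ends in a voiced consonant (*dospav*, *forag*); -e when the stem ends in a vowel (*ufie*, *lupamo*).
Since the final sound of *ozov* is /v/ (a voiced consonant), it takes -na, giving *ozovna*.
Since the final sound of *repe* is /e/ (a vowel), it takes -e, giving *repee*.
*wibak* — final sound /k/ (a voiceless consonant) → -ko → *wibakko*.

ozovna, repee, wibakko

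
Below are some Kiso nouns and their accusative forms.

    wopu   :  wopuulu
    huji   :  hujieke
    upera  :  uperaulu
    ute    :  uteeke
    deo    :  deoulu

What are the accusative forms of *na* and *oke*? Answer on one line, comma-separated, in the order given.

naulu, okeeke

Looking at the last vowel of each stem: -eke when the last vowel of the stem is a front vowel (*huji*, *ute*); -ulu when the last vowel of the stem is a back vowel (*wopu*, *upera*, *deo*).
The last vowel of *na* is /a/, which is a back vowel, so the suffix is -ulu, giving *naulu*.
*oke*: last vowel = /e/, a front vowel → -eke → *okeeke*.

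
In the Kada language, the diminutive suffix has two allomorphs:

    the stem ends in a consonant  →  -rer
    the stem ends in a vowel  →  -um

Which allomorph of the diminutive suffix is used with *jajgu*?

Since the final sound of *jajgu* is /u/ (a vowel), it takes -um.

-um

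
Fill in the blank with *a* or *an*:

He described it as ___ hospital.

a

The indefinite article is chosen by the initial *sound* of the following word, not its spelling.
*hospital* begins with the sound /h/ (h is pronounced) — a consonant sound.
So the article is *a*: He described it as a hospital.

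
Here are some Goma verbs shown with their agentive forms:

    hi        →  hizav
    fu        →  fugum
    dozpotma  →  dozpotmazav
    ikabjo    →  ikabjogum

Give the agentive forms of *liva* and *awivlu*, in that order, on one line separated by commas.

livazav, awivlugum

The alternation tracks the last vowel of the stem — -gum when the last vowel of the stem is a rounded vowel (*fu*, *ikabjo*); -zav when the last vowel of the stem is an unrounded vowel (*hi*, *dozpotma*).
*liva* — last vowel /a/ (an unrounded vowel) → -zav → *livazav*.
*awivlu* — last vowel /u/ (a rounded vowel) → -gum → *awivlugum*.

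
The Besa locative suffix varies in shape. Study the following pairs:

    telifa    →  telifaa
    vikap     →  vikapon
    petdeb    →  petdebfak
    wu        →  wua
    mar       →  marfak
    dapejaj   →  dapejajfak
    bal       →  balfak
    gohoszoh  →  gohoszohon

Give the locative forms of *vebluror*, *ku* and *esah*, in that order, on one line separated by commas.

veblurorfak, kua, esahon

Looking at the final sound of each stem: -on when the stem ends in a voiceless consonant (*vikap*, *gohoszoh*); -fak when the stem ends in a voiced consonant (*petdeb*, *mar*, *dapejaj*, *bal*); -a when the stem ends in a vowel (*telifa*, *wu*).
The final sound of *vebluror* is /r/, which is a voiced consonant, so the suffix is -fak, giving *veblurorfak*.
Since the final sound of *ku* is /u/ (a vowel), it takes -a, giving *kua*.
Since the final sound of *esah* is /h/ (a voiceless consonant), it takes -on, giving *esahon*.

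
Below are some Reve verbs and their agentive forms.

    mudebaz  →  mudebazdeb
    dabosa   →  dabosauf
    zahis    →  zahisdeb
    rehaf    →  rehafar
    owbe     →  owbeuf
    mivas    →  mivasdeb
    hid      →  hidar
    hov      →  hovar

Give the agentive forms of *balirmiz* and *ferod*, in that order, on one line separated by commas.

balirmizdeb, ferodar

The pattern is sibilance of the final sound: -deb when the stem ends in a sibilant (*mudebaz*, *zahis*, *mivas*); -ar when the stem ends in a non-sibilant consonant (*rehaf*, *hid*, *hov*); -uf when the stem ends in a vowel (*dabosa*, *owbe*).
Since the final sound of *balirmiz* is /z/ (a sibilant), it takes -deb, giving *balirmizdeb*.
The final sound of *ferod* is /d/, which is a non-sibilant consonant, so the suffix is -ar, giving *ferodar*.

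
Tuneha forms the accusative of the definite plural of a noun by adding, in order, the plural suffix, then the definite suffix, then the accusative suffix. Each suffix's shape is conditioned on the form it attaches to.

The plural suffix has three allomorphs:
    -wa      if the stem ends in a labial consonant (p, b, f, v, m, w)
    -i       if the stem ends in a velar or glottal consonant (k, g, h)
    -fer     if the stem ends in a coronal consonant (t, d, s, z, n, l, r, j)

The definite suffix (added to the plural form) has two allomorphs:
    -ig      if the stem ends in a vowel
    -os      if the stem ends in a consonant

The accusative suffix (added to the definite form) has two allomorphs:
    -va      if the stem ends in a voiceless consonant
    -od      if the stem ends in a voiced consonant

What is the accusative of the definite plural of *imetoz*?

*imetoz* — final consonant /z/ (coronal) → -fer → *imetozfer*.
Since the final sound of the plural form *imetozfer* is /r/ (a consonant), it takes -os, giving *imetozferos*.
The final consonant of the definite form *imetozferos* is /s/, which is voiceless, so the accusative suffix is -va, giving *imetozferosva*.

imetozferosva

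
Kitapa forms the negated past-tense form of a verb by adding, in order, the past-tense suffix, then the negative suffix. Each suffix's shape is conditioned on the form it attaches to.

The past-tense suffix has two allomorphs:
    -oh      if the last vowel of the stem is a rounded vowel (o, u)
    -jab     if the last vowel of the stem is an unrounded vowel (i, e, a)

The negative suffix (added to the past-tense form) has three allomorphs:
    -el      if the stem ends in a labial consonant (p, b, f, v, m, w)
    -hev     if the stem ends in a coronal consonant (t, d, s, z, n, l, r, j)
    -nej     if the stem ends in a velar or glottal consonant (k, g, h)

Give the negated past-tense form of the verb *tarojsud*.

tarojsudohnej

*tarojsud*: last vowel = /u/, a rounded vowel → -oh → *tarojsudoh*.
The past-tense form *tarojsudoh* — final consonant /h/ (velar/glottal) → -nej → *tarojsudohnej*.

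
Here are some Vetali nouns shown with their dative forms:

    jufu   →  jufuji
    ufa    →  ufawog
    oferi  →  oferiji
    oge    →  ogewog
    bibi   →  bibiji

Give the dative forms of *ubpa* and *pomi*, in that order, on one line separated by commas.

Looking at the last vowel of each stem: -ji when the last vowel of the stem is a high vowel (*jufu*, *oferi*, *bibi*); -wog when the last vowel of the stem is a non-high vowel (*ufa*, *oge*).
The last vowel of *ubpa* is /a/, which is a non-high vowel, so the suffix is -wog, giving *ubpawog*.
*pomi*: last vowel = /i/, a high vowel → -ji → *pomiji*.

ubpawog, pomiji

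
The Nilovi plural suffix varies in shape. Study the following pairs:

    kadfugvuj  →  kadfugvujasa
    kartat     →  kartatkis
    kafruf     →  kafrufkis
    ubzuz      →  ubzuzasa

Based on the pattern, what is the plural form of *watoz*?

watozasa

The alternation tracks the final consonant of the stem — -kis when the stem ends in a voiceless consonant (*kartat*, *kafruf*); -asa when the stem ends in a voiced consonant (*kadfugvuj*, *ubzuz*).
*watoz* — final consonant /z/ (voiced) → -asa → *watozasa*.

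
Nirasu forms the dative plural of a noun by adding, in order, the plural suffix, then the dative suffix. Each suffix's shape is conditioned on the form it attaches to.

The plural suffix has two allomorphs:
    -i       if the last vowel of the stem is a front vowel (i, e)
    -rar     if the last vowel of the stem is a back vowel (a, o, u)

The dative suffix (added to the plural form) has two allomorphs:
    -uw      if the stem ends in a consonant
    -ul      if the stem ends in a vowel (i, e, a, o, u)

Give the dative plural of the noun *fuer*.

fueriul

*fuer* — last vowel /e/ (a front vowel) → -i → *fueri*.
Since the final sound of the plural form *fueri* is /i/ (a vowel), it takes -ul, giving *fueriul*.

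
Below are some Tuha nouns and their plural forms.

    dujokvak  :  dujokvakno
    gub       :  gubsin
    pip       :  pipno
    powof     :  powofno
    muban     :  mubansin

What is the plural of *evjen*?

The suffix is conditioned by the final consonant: -no when the stem ends in a voiceless consonant (*dujokvak*, *pip*, *powof*); -sin when the stem ends in a voiced consonant (*gub*, *muban*).
*evjen* — final consonant /n/ (voiced) → -sin → *evjensin*.

evjensin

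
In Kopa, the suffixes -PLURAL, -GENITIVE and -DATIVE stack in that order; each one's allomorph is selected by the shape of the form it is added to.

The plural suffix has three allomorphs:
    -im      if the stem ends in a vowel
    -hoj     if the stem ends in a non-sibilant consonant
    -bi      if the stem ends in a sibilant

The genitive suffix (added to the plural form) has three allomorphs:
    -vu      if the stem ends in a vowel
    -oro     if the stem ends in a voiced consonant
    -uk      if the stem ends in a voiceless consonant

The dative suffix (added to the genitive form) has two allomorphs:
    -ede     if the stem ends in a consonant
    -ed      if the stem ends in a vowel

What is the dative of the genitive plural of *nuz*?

*nuz* — final sound /z/ (a sibilant) → -bi → *nuzbi*.
The plural form *nuzbi* — final sound /i/ (a vowel) → -vu → *nuzbivu*.
The final sound of the genitive form *nuzbivu* is /u/, which is a vowel, so the dative suffix is -ed, giving *nuzbivued*.

nuzbivued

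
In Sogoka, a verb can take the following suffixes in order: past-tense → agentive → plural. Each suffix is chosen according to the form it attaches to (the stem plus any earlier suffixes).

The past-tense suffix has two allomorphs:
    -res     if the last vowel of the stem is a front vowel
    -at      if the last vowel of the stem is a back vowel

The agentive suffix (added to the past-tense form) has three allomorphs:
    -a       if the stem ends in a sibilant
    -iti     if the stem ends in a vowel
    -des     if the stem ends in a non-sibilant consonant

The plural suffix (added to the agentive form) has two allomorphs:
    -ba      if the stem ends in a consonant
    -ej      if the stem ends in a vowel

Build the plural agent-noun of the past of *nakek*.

*nakek* — last vowel /e/ (a front vowel) → -res → *nakekres*.
The past-tense form *nakekres* — final sound /s/ (a sibilant) → -a → *nakekresa*.
The agentive form *nakekresa*: final sound = /a/, a vowel → -ej → *nakekresaej*.

nakekresaej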